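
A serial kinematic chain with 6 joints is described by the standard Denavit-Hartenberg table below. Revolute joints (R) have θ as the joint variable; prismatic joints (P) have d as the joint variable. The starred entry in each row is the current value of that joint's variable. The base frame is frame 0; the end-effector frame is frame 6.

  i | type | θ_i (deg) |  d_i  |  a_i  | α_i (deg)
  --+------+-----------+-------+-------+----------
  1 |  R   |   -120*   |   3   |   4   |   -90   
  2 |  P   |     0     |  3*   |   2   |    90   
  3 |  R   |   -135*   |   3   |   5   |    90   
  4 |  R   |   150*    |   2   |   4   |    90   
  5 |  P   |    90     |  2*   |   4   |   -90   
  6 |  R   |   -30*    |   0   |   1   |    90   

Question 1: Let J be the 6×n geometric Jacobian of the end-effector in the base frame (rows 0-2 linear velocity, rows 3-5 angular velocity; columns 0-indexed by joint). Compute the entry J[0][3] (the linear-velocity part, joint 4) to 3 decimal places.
axis z_3 = (0.9659,0.2588,0.0000); lever o_n−o_3 = (7.2051,-0.3616,4.1651)
cross product → J_v[:, 3] = (1.0780,-4.0231,-2.2141)
J_ω[:, 3] = z_3
entry J[0][3] = 1.0780

1.078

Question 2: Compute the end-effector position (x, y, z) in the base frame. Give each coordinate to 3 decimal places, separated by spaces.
5.509 -2.228 10.165

after link 1: o_1 = (-2.0000, -3.4641, 3.0000)
after link 2: o_2 = (-0.4019, -6.6962, 3.0000)
after link 3: o_3 = (-1.6960, -1.8665, 6.0000)
after link 4: o_4 = (1.1324, -4.6950, 8.0000)
after link 5: o_5 = (4.7373, -2.6937, 9.7321)
after link 6: o_6 = (5.5091, -2.2281, 10.1651)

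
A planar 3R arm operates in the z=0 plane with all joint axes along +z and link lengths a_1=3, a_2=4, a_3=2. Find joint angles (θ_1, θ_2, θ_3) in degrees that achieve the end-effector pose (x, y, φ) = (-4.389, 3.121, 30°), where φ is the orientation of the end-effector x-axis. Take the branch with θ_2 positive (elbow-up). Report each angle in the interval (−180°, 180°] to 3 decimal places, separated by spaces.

wrist centre = target − a_3·(cos φ, sin φ) = (-6.1211, 2.1210)
cos θ_2 = (41.9659−3²−4²)/(2·3·4) = 0.7069; θ_2 = 45.0157° (elbow-up)
β = atan2(2.1210,-6.1211) = 160.8883°; ψ = atan2(2.8292,5.8277) = 25.8956°
θ_1 = β − ψ = 134.9927°
θ_3 = φ − θ_1 − θ_2 = -150.0084° (wrapped to (-180°,180°])

134.993 45.016 -150.008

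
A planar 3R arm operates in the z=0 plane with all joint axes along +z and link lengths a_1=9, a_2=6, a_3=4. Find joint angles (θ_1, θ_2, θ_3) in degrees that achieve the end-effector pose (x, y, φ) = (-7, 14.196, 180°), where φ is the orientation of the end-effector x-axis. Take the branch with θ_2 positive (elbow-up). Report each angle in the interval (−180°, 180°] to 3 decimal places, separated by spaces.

wrist centre = target − a_3·(cos φ, sin φ) = (-3.0000, 14.1960)
cos θ_2 = (210.5264−9²−6²)/(2·9·6) = 0.8660; θ_2 = 30.0046° (elbow-up)
β = atan2(14.1960,-3.0000) = 101.9326°; ψ = atan2(3.0004,14.1959) = 11.9343°
θ_1 = β − ψ = 89.9983°
θ_3 = φ − θ_1 − θ_2 = 59.9971° (wrapped to (-180°,180°])

89.998 30.005 59.997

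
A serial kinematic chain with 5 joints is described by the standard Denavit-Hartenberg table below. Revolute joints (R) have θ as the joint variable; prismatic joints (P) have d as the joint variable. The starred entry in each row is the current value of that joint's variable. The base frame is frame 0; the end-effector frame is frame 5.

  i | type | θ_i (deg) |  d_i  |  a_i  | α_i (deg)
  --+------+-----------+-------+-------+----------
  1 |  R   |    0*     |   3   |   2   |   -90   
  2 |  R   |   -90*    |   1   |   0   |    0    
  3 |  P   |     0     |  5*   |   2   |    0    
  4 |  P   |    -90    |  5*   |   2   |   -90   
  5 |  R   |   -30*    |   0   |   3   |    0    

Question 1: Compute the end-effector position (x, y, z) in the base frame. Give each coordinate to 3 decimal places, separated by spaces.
-2.598 12.500 5.000

after link 1: o_1 = (2.0000, 0.0000, 3.0000)
after link 2: o_2 = (2.0000, 1.0000, 3.0000)
after link 3: o_3 = (2.0000, 6.0000, 5.0000)
after link 4: o_4 = (0.0000, 11.0000, 5.0000)
after link 5: o_5 = (-2.5981, 12.5000, 5.0000)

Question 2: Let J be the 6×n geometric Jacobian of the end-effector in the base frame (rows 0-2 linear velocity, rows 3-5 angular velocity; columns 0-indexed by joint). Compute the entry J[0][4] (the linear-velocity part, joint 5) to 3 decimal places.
-1.500

axis z_4 = (0.0000,0.0000,1.0000); lever o_n−o_4 = (-2.5981,1.5000,0.0000)
cross product → J_v[:, 4] = (-1.5000,-2.5981,0.0000)
J_ω[:, 4] = z_4
entry J[0][4] = -1.5000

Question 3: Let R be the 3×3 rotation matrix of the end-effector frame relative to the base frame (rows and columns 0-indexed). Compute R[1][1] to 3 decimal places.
End-effector y-axis (col 1 of R) = (-0.5000,-0.8660,0.0000)
R[1][1] = -0.8660

-0.866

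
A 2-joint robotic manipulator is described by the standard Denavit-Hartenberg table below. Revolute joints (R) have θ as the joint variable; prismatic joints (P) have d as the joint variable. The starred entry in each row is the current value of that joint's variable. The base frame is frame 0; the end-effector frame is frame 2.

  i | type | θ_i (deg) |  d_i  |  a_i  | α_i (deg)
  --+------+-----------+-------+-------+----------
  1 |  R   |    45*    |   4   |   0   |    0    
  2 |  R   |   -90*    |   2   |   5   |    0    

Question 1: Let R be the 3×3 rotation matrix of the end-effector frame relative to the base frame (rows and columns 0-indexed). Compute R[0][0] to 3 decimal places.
End-effector x-axis (col 0 of R) = (0.7071,-0.7071,0.0000)
R[0][0] = 0.7071

0.707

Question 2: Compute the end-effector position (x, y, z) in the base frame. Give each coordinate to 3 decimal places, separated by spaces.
after link 1: o_1 = (0.0000, 0.0000, 4.0000)
after link 2: o_2 = (3.5355, -3.5355, 6.0000)

3.536 -3.536 6.000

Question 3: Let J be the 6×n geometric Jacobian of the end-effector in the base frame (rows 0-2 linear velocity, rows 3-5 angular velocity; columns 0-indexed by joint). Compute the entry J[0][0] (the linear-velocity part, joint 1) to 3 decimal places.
3.536

axis z_0 = ẑ; lever o_n−o_0 = (3.5355,-3.5355,6.0000)
cross product → J_v[:, 0] = (3.5355,3.5355,-0.0000)
J_ω[:, 0] = z_0
entry J[0][0] = 3.5355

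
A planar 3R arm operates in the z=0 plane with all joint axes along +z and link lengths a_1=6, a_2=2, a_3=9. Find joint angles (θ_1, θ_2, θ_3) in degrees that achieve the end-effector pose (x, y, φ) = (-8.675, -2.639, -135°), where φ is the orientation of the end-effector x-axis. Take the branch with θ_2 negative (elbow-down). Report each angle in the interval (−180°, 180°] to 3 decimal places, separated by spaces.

135.004 -149.996 -120.008

wrist centre = target − a_3·(cos φ, sin φ) = (-2.3110, 3.7250)
cos θ_2 = (19.2162−6²−2²)/(2·6·2) = -0.8660; θ_2 = -149.9960° (elbow-down)
β = atan2(3.7250,-2.3110) = 121.8163°; ψ = atan2(-1.0001,4.2680) = -13.1881°
θ_1 = β − ψ = 135.0044°
θ_3 = φ − θ_1 − θ_2 = -120.0084° (wrapped to (-180°,180°])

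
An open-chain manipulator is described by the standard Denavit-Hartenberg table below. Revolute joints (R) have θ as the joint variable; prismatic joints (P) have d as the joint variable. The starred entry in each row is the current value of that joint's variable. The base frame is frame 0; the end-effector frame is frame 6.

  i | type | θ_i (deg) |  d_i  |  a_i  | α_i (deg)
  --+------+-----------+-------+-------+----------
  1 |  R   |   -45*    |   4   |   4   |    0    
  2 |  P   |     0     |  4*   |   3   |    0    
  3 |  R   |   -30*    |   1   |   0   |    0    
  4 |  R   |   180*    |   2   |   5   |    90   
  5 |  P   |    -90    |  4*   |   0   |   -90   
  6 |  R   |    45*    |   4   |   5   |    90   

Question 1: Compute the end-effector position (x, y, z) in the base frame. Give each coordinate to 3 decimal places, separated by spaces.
after link 1: o_1 = (2.8284, -2.8284, 4.0000)
after link 2: o_2 = (4.9497, -4.9497, 8.0000)
after link 3: o_3 = (4.9497, -4.9497, 9.0000)
after link 4: o_4 = (3.6557, -0.1201, 11.0000)
after link 5: o_5 = (7.5194, 0.9152, 11.0000)
after link 6: o_6 = (3.0690, 3.8638, 7.4645)

3.069 3.864 7.464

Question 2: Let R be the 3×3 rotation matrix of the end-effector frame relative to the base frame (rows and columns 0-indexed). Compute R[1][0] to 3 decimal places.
-0.183

End-effector x-axis (col 0 of R) = (-0.6830,-0.1830,-0.7071)
R[1][0] = -0.1830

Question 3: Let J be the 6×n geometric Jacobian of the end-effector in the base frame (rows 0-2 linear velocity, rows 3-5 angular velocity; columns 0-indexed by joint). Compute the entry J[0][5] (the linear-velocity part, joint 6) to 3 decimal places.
-3.415

axis z_5 = (-0.2588,0.9659,0.0000); lever o_n−o_5 = (-4.4503,2.9486,-3.5355)
cross product → J_v[:, 5] = (-3.4151,-0.9151,3.5355)
J_ω[:, 5] = z_5
entry J[0][5] = -3.4151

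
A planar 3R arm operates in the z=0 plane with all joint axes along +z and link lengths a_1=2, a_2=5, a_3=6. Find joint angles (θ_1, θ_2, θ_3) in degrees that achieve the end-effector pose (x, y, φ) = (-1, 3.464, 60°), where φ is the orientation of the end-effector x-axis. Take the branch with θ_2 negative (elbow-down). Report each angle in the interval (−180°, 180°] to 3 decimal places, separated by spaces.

-60.000 -119.999 -120.001

wrist centre = target − a_3·(cos φ, sin φ) = (-4.0000, -1.7322)
cos θ_2 = (19.0004−2²−5²)/(2·2·5) = -0.5000; θ_2 = -119.9988° (elbow-down)
β = atan2(-1.7322,-4.0000) = -156.5855°; ψ = atan2(-4.3302,-0.4999) = -96.5855°
θ_1 = β − ψ = -60.0000°
θ_3 = φ − θ_1 − θ_2 = -120.0012° (wrapped to (-180°,180°])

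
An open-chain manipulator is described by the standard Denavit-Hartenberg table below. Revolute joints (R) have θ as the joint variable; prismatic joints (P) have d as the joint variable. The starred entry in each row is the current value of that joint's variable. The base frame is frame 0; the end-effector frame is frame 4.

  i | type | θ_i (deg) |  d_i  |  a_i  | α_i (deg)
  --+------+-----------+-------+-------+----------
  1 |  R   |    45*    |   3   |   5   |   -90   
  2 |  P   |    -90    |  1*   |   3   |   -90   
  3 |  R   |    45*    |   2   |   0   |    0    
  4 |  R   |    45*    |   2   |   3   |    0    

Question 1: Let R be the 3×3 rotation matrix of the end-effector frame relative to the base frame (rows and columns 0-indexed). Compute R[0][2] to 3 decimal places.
0.707

End-effector z-axis (col 2 of R) = (0.7071,0.7071,-0.0000)
R[0][2] = 0.7071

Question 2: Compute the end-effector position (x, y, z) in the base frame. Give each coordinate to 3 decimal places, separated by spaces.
7.778 4.950 6.000

after link 1: o_1 = (3.5355, 3.5355, 3.0000)
after link 2: o_2 = (2.8284, 4.2426, 6.0000)
after link 3: o_3 = (4.2426, 5.6569, 6.0000)
after link 4: o_4 = (7.7782, 4.9497, 6.0000)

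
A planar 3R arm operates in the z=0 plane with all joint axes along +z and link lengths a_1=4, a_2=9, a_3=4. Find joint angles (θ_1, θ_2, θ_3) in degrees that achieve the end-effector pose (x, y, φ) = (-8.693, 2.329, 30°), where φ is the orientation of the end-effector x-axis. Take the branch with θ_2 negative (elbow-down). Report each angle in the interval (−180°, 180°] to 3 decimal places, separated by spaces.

-149.992 -45.009 -134.999

wrist centre = target − a_3·(cos φ, sin φ) = (-12.1571, 0.3290)
cos θ_2 = (147.9034−4²−9²)/(2·4·9) = 0.7070; θ_2 = -45.0094° (elbow-down)
β = atan2(0.3290,-12.1571) = 178.4498°; ψ = atan2(-6.3650,10.3629) = -31.5586°
θ_1 = β − ψ = 210.0085°
θ_3 = φ − θ_1 − θ_2 = -134.9991° (wrapped to (-180°,180°])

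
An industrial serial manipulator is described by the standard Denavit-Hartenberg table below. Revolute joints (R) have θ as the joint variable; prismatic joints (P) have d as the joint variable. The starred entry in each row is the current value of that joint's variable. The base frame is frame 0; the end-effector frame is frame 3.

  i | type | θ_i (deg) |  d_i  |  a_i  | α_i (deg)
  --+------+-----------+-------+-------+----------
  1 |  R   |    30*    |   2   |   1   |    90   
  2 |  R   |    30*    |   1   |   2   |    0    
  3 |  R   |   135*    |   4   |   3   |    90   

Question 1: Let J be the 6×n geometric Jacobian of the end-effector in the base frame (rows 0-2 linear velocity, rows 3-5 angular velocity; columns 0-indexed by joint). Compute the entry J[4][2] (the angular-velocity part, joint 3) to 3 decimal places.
-0.866

axis z_2 = (0.5000,-0.8660,0.0000); lever o_n−o_2 = (-0.5095,-4.9130,0.7765)
cross product → J_v[:, 2] = (-0.6724,-0.3882,-2.8978)
J_ω[:, 2] = z_2
entry J[4][2] = -0.8660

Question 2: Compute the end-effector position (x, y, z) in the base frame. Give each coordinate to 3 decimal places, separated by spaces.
after link 1: o_1 = (0.8660, 0.5000, 2.0000)
after link 2: o_2 = (2.8660, 0.5000, 3.0000)
after link 3: o_3 = (2.3565, -4.4130, 3.7765)

2.356 -4.413 3.776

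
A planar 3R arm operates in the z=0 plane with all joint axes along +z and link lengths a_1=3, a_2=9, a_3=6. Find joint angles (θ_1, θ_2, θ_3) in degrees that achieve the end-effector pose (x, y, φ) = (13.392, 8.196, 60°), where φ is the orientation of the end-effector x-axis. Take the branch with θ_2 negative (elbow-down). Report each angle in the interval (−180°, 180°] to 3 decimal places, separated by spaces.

62.211 -60.009 57.798

wrist centre = target − a_3·(cos φ, sin φ) = (10.3920, 2.9998)
cos θ_2 = (116.9927−3²−9²)/(2·3·9) = 0.4999; θ_2 = -60.0089° (elbow-down)
β = atan2(2.9998,10.3920) = 16.1018°; ψ = atan2(-7.7949,7.4988) = -46.1093°
θ_1 = β − ψ = 62.2111°
θ_3 = φ − θ_1 − θ_2 = 57.7978° (wrapped to (-180°,180°])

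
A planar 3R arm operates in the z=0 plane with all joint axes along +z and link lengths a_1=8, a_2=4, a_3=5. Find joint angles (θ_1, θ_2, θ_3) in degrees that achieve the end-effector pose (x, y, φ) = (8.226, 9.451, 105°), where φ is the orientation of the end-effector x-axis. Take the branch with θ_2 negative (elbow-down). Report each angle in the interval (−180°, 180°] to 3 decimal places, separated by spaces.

wrist centre = target − a_3·(cos φ, sin φ) = (9.5201, 4.6214)
cos θ_2 = (111.9893−8²−4²)/(2·8·4) = 0.4998; θ_2 = -60.0111° (elbow-down)
β = atan2(4.6214,9.5201) = 25.8935°; ψ = atan2(-3.4645,9.9993) = -19.1098°
θ_1 = β − ψ = 45.0032°
θ_3 = φ − θ_1 − θ_2 = 120.0078° (wrapped to (-180°,180°])

45.003 -60.011 120.008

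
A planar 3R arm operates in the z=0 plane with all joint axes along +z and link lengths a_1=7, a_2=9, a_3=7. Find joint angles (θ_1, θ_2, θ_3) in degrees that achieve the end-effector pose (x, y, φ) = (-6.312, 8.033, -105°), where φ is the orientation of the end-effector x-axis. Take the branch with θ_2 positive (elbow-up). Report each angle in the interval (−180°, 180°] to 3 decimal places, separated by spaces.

90.006 29.991 135.003

wrist centre = target − a_3·(cos φ, sin φ) = (-4.5003, 14.7945)
cos θ_2 = (239.1291−7²−9²)/(2·7·9) = 0.8661; θ_2 = 29.9910° (elbow-up)
β = atan2(14.7945,-4.5003) = 106.9190°; ψ = atan2(4.4988,14.7949) = 16.9132°
θ_1 = β − ψ = 90.0058°
θ_3 = φ − θ_1 − θ_2 = 135.0032° (wrapped to (-180°,180°])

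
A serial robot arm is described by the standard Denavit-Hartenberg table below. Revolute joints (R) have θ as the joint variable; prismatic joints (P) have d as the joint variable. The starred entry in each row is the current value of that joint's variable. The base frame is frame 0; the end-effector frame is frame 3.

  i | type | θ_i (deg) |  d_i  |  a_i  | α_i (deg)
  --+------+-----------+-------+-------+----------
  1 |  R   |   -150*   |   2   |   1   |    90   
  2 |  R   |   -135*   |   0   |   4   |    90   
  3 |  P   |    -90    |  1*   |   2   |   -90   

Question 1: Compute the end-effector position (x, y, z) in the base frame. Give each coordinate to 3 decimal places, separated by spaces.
after link 1: o_1 = (-0.8660, -0.5000, 2.0000)
after link 2: o_2 = (1.5835, 0.9142, -0.8284)
after link 3: o_3 = (3.1958, -0.4643, -0.1213)

3.196 -0.464 -0.121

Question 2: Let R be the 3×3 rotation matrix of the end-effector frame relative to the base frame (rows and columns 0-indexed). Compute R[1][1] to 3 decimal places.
End-effector y-axis (col 1 of R) = (-0.6124,-0.3536,-0.7071)
R[1][1] = -0.3536

-0.354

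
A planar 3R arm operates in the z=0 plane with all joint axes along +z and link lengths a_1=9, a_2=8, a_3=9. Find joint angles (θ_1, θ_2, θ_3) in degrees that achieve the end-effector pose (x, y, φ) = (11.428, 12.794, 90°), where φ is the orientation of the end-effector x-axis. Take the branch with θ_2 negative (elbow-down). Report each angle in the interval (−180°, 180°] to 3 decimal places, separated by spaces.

60.000 -90.003 120.002

wrist centre = target − a_3·(cos φ, sin φ) = (11.4280, 3.7940)
cos θ_2 = (144.9936−9²−8²)/(2·9·8) = -0.0000; θ_2 = -90.0025° (elbow-down)
β = atan2(3.7940,11.4280) = 18.3657°; ψ = atan2(-8.0000,8.9996) = -41.6347°
θ_1 = β − ψ = 60.0004°
θ_3 = φ − θ_1 − θ_2 = 120.0021° (wrapped to (-180°,180°])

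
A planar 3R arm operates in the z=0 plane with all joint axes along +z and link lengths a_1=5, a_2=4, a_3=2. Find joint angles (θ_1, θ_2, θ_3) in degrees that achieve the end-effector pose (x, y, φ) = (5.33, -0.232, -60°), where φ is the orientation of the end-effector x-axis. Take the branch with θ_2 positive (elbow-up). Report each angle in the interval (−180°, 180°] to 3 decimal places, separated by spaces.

-29.999 120.002 -150.002

wrist centre = target − a_3·(cos φ, sin φ) = (4.3300, 1.5001)
cos θ_2 = (20.9991−5²−4²)/(2·5·4) = -0.5000; θ_2 = 120.0016° (elbow-up)
β = atan2(1.5001,4.3300) = 19.1077°; ψ = atan2(3.4640,2.9999) = 49.1071°
θ_1 = β − ψ = -29.9993°
θ_3 = φ − θ_1 − θ_2 = -150.0022° (wrapped to (-180°,180°])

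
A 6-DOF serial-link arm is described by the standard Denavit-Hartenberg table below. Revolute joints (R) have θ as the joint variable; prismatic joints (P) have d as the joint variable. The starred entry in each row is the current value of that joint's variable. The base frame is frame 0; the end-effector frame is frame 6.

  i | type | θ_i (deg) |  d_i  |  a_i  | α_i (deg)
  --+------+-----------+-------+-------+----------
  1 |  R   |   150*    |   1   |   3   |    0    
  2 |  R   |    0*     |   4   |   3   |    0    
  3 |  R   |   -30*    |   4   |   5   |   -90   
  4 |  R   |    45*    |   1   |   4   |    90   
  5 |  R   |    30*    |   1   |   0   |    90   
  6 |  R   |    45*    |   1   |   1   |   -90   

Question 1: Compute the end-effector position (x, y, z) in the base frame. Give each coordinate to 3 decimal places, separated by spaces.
-10.529 11.262 6.592

after link 1: o_1 = (-2.5981, 1.5000, 1.0000)
after link 2: o_2 = (-5.1962, 3.0000, 5.0000)
after link 3: o_3 = (-7.6962, 7.3301, 9.0000)
after link 4: o_4 = (-9.9764, 9.2796, 6.1716)
after link 5: o_5 = (-10.3299, 9.8920, 6.8787)
after link 6: o_6 = (-10.5294, 11.2624, 6.5921)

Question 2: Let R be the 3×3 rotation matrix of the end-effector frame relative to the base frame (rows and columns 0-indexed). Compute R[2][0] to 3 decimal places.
0.067

End-effector x-axis (col 0 of R) = (-0.7727,0.6312,0.0670)
R[2][0] = 0.0670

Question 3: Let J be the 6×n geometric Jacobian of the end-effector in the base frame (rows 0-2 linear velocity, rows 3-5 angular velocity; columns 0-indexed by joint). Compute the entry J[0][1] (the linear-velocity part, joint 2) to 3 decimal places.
-9.762

axis z_1 = (0.0000,0.0000,1.0000); lever o_n−o_1 = (-7.9313,9.7624,5.5921)
cross product → J_v[:, 1] = (-9.7624,-7.9313,0.0000)
J_ω[:, 1] = z_1
entry J[0][1] = -9.7624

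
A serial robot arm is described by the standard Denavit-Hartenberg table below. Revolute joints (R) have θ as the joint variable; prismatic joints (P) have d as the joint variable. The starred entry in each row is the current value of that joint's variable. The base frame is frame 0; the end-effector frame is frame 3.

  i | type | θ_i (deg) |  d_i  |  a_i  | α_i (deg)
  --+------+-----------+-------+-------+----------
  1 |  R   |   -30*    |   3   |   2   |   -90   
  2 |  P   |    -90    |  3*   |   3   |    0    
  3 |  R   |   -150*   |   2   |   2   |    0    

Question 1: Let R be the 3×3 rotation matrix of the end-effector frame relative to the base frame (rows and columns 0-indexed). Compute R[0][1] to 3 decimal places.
End-effector y-axis (col 1 of R) = (-0.7500,0.4330,0.5000)
R[0][1] = -0.7500

-0.750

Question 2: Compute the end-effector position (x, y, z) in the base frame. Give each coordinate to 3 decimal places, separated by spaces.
3.366 3.830 4.268

after link 1: o_1 = (1.7321, -1.0000, 3.0000)
after link 2: o_2 = (3.2321, 1.5981, 6.0000)
after link 3: o_3 = (3.3660, 3.8301, 4.2679)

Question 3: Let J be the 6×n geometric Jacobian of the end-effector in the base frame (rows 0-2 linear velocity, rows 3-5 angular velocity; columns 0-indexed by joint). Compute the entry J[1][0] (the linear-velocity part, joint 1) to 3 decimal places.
3.366

axis z_0 = ẑ; lever o_n−o_0 = (3.3660,3.8301,4.2679)
cross product → J_v[:, 0] = (-3.8301,3.3660,0.0000)
J_ω[:, 0] = z_0
entry J[1][0] = 3.3660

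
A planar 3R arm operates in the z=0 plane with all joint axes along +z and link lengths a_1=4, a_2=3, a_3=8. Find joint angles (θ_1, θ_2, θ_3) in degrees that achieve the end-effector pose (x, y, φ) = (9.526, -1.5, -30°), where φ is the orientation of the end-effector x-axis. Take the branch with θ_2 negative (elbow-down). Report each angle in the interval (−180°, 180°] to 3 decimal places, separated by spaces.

90.004 -120.004 -0.000

wrist centre = target − a_3·(cos φ, sin φ) = (2.5978, 2.5000)
cos θ_2 = (12.9985−4²−3²)/(2·4·3) = -0.5001; θ_2 = -120.0040° (elbow-down)
β = atan2(2.5000,2.5978) = 43.9010°; ψ = atan2(-2.5980,2.4998) = -46.1030°
θ_1 = β − ψ = 90.0040°
θ_3 = φ − θ_1 − θ_2 = -0.0000° (wrapped to (-180°,180°])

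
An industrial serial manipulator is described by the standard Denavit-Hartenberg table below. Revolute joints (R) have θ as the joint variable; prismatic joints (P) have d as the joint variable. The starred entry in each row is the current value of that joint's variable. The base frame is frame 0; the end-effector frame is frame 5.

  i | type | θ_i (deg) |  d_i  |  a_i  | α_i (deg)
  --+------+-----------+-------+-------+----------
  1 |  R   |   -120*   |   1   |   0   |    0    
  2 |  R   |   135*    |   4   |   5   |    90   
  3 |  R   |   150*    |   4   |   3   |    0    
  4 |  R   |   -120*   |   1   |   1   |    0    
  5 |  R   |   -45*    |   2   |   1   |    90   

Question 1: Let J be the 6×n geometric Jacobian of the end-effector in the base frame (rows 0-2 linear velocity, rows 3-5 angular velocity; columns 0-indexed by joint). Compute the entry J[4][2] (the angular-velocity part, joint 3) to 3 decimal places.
-0.966

axis z_2 = (0.2588,-0.9659,0.0000); lever o_n−o_2 = (1.0717,-6.9598,1.7412)
cross product → J_v[:, 2] = (-1.6819,-0.4507,-0.7661)
J_ω[:, 2] = z_2
entry J[4][2] = -0.9659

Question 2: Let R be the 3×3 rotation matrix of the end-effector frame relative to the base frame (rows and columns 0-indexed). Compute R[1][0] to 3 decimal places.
End-effector x-axis (col 0 of R) = (0.9330,0.2500,-0.2588)
R[1][0] = 0.2500

0.250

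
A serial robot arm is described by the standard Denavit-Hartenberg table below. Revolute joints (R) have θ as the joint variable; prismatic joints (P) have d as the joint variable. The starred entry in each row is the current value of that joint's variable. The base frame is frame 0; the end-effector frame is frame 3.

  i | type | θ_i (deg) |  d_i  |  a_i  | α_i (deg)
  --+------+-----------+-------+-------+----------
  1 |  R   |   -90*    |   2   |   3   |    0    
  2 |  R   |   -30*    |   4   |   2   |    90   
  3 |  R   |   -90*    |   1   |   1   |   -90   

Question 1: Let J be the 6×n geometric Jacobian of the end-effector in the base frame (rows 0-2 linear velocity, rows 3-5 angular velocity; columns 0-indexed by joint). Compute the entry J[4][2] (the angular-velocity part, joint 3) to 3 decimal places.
axis z_2 = (-0.8660,0.5000,0.0000); lever o_n−o_2 = (-0.8660,0.5000,-1.0000)
cross product → J_v[:, 2] = (-0.5000,-0.8660,-0.0000)
J_ω[:, 2] = z_2
entry J[4][2] = 0.5000

0.500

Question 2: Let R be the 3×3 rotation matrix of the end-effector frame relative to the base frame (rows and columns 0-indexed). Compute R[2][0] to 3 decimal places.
-1.000

End-effector x-axis (col 0 of R) = (-0.0000,-0.0000,-1.0000)
R[2][0] = -1.0000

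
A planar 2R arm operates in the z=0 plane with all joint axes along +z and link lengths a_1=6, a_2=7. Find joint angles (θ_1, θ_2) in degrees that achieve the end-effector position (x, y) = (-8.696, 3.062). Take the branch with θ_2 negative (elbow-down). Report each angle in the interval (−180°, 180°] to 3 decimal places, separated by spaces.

cos θ_2 = (84.9963−6²−7²)/(2·6·7) = -0.0000; θ_2 = -90.0026° (elbow-down)
β = atan2(3.0620,-8.6960) = 160.6020°; ψ = atan2(-7.0000,5.9997) = -49.4002°
θ_1 = β − ψ = 210.0022°

-149.998 -90.003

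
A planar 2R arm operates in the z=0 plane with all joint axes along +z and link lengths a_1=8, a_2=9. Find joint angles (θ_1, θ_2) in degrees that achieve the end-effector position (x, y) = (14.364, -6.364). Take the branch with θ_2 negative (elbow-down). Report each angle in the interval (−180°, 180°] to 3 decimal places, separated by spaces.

-0.001 -44.999

cos θ_2 = (246.8250−8²−9²)/(2·8·9) = 0.7071; θ_2 = -44.9991° (elbow-down)
β = atan2(-6.3640,14.3640) = -23.8958°; ψ = atan2(-6.3639,14.3641) = -23.8953°
θ_1 = β − ψ = -0.0006°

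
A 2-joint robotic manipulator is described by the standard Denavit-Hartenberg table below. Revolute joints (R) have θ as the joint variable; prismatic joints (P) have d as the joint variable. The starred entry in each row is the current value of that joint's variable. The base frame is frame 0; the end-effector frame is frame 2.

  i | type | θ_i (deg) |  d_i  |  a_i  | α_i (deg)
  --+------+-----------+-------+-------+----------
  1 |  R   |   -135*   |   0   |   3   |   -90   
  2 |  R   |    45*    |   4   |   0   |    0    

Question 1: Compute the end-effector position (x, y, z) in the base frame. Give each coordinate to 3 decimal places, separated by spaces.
after link 1: o_1 = (-2.1213, -2.1213, 0.0000)
after link 2: o_2 = (0.7071, -4.9497, 0.0000)

0.707 -4.950 0.000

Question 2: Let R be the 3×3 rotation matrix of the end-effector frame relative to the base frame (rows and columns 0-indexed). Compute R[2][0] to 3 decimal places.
-0.707

End-effector x-axis (col 0 of R) = (-0.5000,-0.5000,-0.7071)
R[2][0] = -0.7071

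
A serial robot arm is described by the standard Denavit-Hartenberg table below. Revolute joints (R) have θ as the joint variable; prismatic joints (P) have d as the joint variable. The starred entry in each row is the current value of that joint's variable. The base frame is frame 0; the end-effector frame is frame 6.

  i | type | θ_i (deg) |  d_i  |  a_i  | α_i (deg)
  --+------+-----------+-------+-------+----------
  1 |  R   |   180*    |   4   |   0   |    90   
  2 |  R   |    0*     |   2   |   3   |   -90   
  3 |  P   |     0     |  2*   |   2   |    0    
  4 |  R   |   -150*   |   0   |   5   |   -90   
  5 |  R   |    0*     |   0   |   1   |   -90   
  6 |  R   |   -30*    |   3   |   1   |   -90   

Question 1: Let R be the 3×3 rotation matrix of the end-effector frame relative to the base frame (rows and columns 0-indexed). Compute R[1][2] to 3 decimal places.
-0.500

End-effector z-axis (col 2 of R) = (0.8660,-0.5000,-0.0000)
R[1][2] = -0.5000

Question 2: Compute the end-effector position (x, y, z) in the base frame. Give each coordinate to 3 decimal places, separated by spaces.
after link 1: o_1 = (0.0000, 0.0000, 4.0000)
after link 2: o_2 = (-3.0000, 2.0000, 4.0000)
after link 3: o_3 = (-5.0000, 2.0000, 6.0000)
after link 4: o_4 = (-0.6699, 4.5000, 6.0000)
after link 5: o_5 = (0.1962, 5.0000, 6.0000)
after link 6: o_6 = (0.6962, 5.8660, 3.0000)

0.696 5.866 3.000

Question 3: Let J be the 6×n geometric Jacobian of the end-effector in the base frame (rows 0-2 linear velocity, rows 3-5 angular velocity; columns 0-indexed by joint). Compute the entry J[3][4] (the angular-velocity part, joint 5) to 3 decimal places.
-0.500

axis z_4 = (-0.5000,0.8660,0.0000); lever o_n−o_4 = (1.3660,1.3660,-3.0000)
cross product → J_v[:, 4] = (-2.5981,-1.5000,-1.8660)
J_ω[:, 4] = z_4
entry J[3][4] = -0.5000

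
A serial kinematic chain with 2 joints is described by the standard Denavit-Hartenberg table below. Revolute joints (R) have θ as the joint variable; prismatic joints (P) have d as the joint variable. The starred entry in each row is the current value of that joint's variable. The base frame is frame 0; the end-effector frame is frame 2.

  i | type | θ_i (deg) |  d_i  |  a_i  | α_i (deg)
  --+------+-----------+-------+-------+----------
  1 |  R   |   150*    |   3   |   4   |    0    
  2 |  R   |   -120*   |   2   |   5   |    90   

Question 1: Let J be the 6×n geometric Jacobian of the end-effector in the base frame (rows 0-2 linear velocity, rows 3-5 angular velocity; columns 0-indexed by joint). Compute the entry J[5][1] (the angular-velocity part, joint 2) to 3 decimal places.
axis z_1 = (0.0000,0.0000,1.0000); lever o_n−o_1 = (4.3301,2.5000,2.0000)
cross product → J_v[:, 1] = (-2.5000,4.3301,0.0000)
J_ω[:, 1] = z_1
entry J[5][1] = 1.0000

1.000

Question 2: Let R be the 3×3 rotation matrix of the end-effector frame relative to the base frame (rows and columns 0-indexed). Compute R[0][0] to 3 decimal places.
0.866

End-effector x-axis (col 0 of R) = (0.8660,0.5000,0.0000)
R[0][0] = 0.8660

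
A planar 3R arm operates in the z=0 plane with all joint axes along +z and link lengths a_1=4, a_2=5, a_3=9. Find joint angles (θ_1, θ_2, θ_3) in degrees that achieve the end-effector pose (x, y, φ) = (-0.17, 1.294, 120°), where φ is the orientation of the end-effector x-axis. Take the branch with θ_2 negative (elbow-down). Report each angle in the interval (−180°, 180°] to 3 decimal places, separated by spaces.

wrist centre = target − a_3·(cos φ, sin φ) = (4.3300, -6.5002)
cos θ_2 = (61.0019−4²−5²)/(2·4·5) = 0.5000; θ_2 = -59.9969° (elbow-down)
β = atan2(-6.5002,4.3300) = -56.3312°; ψ = atan2(-4.3300,6.5002) = -33.6687°
θ_1 = β − ψ = -22.6625°
θ_3 = φ − θ_1 − θ_2 = -157.3406° (wrapped to (-180°,180°])

-22.662 -59.997 -157.341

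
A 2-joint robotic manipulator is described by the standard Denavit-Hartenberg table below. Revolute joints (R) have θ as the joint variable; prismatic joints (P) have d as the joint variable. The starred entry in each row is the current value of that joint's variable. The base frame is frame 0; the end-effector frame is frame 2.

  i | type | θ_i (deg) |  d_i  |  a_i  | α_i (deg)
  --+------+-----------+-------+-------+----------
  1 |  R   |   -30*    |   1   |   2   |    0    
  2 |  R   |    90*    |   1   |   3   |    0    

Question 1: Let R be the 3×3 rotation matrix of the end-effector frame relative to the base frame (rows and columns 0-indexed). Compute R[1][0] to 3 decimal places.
0.866

End-effector x-axis (col 0 of R) = (0.5000,0.8660,0.0000)
R[1][0] = 0.8660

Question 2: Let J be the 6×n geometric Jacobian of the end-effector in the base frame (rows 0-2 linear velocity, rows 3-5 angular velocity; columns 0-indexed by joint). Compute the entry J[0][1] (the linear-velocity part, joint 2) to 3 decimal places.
-2.598

axis z_1 = (0.0000,0.0000,1.0000); lever o_n−o_1 = (1.5000,2.5981,1.0000)
cross product → J_v[:, 1] = (-2.5981,1.5000,0.0000)
J_ω[:, 1] = z_1
entry J[0][1] = -2.5981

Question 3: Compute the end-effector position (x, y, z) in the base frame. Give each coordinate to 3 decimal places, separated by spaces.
3.232 1.598 2.000

after link 1: o_1 = (1.7321, -1.0000, 1.0000)
after link 2: o_2 = (3.2321, 1.5981, 2.0000)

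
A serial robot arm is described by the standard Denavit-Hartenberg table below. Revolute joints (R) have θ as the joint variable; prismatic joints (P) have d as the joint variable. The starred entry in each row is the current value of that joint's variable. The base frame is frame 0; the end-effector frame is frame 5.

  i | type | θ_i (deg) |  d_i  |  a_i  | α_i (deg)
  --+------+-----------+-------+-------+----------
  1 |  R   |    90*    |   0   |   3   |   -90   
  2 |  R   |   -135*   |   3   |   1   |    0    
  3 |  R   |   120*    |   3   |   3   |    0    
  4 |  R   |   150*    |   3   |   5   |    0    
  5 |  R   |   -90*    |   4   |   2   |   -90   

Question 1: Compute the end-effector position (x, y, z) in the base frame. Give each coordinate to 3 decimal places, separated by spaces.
-13.000 3.069 -3.466

after link 1: o_1 = (0.0000, 3.0000, 0.0000)
after link 2: o_2 = (-3.0000, 2.2929, 0.7071)
after link 3: o_3 = (-6.0000, 5.1907, 1.4836)
after link 4: o_4 = (-9.0000, 1.6551, -2.0520)
after link 5: o_5 = (-13.0000, 3.0694, -3.4662)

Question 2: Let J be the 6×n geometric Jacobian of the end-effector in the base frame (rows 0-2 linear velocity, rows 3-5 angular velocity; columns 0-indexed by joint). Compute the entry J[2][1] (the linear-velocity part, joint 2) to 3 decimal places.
-0.069

axis z_1 = (-1.0000,0.0000,0.0000); lever o_n−o_1 = (-13.0000,0.0694,-3.4662)
cross product → J_v[:, 1] = (-0.0000,-3.4662,-0.0694)
J_ω[:, 1] = z_1
entry J[2][1] = -0.0694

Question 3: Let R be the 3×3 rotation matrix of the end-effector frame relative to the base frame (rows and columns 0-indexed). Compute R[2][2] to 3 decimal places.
End-effector z-axis (col 2 of R) = (-0.0000,-0.7071,-0.7071)
R[2][2] = -0.7071

-0.707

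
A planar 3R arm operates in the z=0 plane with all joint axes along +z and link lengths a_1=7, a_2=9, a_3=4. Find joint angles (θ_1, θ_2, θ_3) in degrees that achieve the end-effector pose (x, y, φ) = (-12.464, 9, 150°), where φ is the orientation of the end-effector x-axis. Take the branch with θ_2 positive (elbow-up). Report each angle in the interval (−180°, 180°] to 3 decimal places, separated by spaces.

wrist centre = target − a_3·(cos φ, sin φ) = (-8.9999, 7.0000)
cos θ_2 = (129.9982−7²−9²)/(2·7·9) = -0.0000; θ_2 = 90.0008° (elbow-up)
β = atan2(7.0000,-8.9999) = 142.1247°; ψ = atan2(9.0000,6.9999) = 52.1255°
θ_1 = β − ψ = 89.9992°
θ_3 = φ − θ_1 − θ_2 = -30.0000° (wrapped to (-180°,180°])

89.999 90.001 -30.000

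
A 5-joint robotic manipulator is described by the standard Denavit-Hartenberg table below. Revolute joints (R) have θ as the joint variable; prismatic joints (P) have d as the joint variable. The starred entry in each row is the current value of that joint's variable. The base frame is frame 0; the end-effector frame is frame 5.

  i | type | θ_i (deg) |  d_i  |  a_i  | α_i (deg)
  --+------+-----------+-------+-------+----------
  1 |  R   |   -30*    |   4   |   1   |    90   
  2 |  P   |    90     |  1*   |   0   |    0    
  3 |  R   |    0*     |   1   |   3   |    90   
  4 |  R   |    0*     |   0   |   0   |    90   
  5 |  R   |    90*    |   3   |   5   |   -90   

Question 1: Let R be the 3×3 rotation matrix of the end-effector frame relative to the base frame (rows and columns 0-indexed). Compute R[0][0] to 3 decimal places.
0.866

End-effector x-axis (col 0 of R) = (0.8660,-0.5000,0.0000)
R[0][0] = 0.8660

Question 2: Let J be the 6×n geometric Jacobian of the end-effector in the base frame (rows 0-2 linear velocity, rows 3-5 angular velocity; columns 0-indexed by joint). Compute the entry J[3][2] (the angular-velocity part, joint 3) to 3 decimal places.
-0.500

axis z_2 = (-0.5000,-0.8660,0.0000); lever o_n−o_2 = (5.3301,-0.7679,3.0000)
cross product → J_v[:, 2] = (-2.5981,1.5000,5.0000)
J_ω[:, 2] = z_2
entry J[3][2] = -0.5000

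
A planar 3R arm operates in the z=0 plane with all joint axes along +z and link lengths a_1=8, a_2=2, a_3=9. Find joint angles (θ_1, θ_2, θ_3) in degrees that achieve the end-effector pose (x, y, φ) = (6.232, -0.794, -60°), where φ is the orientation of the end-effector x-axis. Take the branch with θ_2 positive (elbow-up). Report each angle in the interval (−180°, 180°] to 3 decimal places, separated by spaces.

62.205 119.994 117.802

wrist centre = target − a_3·(cos φ, sin φ) = (1.7320, 7.0002)
cos θ_2 = (52.0030−8²−2²)/(2·8·2) = -0.4999; θ_2 = 119.9937° (elbow-up)
β = atan2(7.0002,1.7320) = 76.1029°; ψ = atan2(1.7322,7.0002) = 13.8984°
θ_1 = β − ψ = 62.2046°
θ_3 = φ − θ_1 − θ_2 = 117.8017° (wrapped to (-180°,180°])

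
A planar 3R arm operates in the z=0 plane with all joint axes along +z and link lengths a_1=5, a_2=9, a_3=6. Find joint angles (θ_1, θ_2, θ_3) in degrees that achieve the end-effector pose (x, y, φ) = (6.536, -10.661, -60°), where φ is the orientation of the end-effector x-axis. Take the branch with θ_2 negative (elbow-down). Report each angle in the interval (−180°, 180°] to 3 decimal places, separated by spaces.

44.994 -134.993 29.999

wrist centre = target − a_3·(cos φ, sin φ) = (3.5360, -5.4648)
cos θ_2 = (42.3679−5²−9²)/(2·5·9) = -0.7070; θ_2 = -134.9933° (elbow-down)
β = atan2(-5.4648,3.5360) = -57.0953°; ψ = atan2(-6.3647,-1.3632) = -102.0892°
θ_1 = β − ψ = 44.9938°
θ_3 = φ − θ_1 − θ_2 = 29.9995° (wrapped to (-180°,180°])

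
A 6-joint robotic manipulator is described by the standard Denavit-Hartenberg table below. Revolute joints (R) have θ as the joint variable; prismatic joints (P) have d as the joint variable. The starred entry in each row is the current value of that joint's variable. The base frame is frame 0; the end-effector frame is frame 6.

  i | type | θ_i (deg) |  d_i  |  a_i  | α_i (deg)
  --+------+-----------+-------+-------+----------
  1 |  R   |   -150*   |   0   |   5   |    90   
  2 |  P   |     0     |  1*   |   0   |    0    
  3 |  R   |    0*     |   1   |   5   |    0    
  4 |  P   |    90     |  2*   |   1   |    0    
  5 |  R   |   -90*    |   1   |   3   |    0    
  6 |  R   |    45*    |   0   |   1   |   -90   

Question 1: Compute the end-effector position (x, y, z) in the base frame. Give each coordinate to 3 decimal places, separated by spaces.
after link 1: o_1 = (-4.3301, -2.5000, 0.0000)
after link 2: o_2 = (-4.8301, -1.6340, 0.0000)
after link 3: o_3 = (-9.6603, -3.2679, 0.0000)
after link 4: o_4 = (-10.6603, -1.5359, 1.0000)
after link 5: o_5 = (-13.7583, -2.1699, 1.0000)
after link 6: o_6 = (-14.3707, -2.5234, 1.7071)

-14.371 -2.523 1.707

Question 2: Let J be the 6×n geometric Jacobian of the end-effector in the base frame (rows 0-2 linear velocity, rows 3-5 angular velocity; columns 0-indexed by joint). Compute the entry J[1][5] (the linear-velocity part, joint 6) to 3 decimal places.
axis z_5 = (-0.5000,0.8660,0.0000); lever o_n−o_5 = (-0.6124,-0.3536,0.7071)
cross product → J_v[:, 5] = (0.6124,0.3536,0.7071)
J_ω[:, 5] = z_5
entry J[1][5] = 0.3536

0.354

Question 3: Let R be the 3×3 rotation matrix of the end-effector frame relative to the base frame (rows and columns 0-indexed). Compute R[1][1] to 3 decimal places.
End-effector y-axis (col 1 of R) = (0.5000,-0.8660,-0.0000)
R[1][1] = -0.8660

-0.866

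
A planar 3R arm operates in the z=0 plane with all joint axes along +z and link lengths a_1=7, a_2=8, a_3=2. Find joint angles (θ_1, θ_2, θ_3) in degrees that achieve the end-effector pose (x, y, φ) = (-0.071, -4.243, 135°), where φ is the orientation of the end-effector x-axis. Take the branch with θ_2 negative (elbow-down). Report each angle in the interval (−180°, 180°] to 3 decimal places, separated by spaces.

-0.002 -134.997 -90.001

wrist centre = target − a_3·(cos φ, sin φ) = (1.3432, -5.6572)
cos θ_2 = (33.8083−7²−8²)/(2·7·8) = -0.7071; θ_2 = -134.9969° (elbow-down)
β = atan2(-5.6572,1.3432) = -76.6434°; ψ = atan2(-5.6572,1.3434) = -76.6410°
θ_1 = β − ψ = -0.0024°
θ_3 = φ − θ_1 − θ_2 = -90.0007° (wrapped to (-180°,180°])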